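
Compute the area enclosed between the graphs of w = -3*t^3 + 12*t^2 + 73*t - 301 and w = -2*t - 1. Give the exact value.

Set the curves equal: -3*t^3 + 12*t^2 + 73*t - 301 = -2*t - 1, so -3*t^3 + 12*t^2 + 75*t - 300 = 0, which factors as -3*(t - 5)*(t - 4)*(t + 5) = 0. The curves meet at t = -5, 4, 5.
On [-5, 4], w = -2*t - 1 is on top; that piece has area ∫[-5,4] (-(-3*t^3 + 12*t^2 + 75*t - 300)) dt = 8019/4.
On [4, 5], w = -3*t^3 + 12*t^2 + 73*t - 301 is on top; that piece has area ∫[4,5] (-3*t^3 + 12*t^2 + 75*t - 300) dt = 19/4.
Total enclosed area = 8019/4 + 19/4 = 4019/2.

4019/2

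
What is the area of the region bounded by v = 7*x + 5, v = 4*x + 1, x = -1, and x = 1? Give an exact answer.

On [-1, 1], (7*x + 5) - (4*x + 1) = 3*x + 4 is ≥ 0 throughout, so the area is a single integral of |3*x + 4|.
∫[-1,1] (3*x + 4) dx = 8.

8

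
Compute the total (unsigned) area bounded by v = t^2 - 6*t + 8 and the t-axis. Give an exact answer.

4/3

The curve meets the t-axis where t^2 - 6*t + 8 = 0, i.e. (t - 4)*(t - 2) = 0, at t = 2, 4.
On [2, 4] the curve lies below the axis; ∫[2,4] (t^2 - 6*t + 8) dt = -4/3, giving area 4/3.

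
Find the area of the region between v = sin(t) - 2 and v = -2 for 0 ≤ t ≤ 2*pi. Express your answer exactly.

The difference (sin(t) - 2) - (-2) = sin(t) changes sign at t = pi inside [0, 2*pi], so split the integral there.
∫[0,pi] (sin(t)) dt = 2.
∫[pi,2*pi] (sin(t)) dt = -2; the area of that piece is 2.
Total area = 2 + 2 = 4.

4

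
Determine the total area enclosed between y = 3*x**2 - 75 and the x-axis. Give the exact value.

The curve meets the x-axis where 3*x**2 - 75 = 0, i.e. 3*(x - 5)*(x + 5) = 0, at x = -5, 5.
On [-5, 5] the curve lies below the axis; ∫[-5,5] (3*x**2 - 75) dx = -500, giving area 500.

500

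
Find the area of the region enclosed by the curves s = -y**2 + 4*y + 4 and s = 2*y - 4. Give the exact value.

36

Both boundary curves give s as a function of y, so integrate with respect to y. Setting them equal: -y**2 + 2*y + 8 = 0, i.e. -(y - 4)*(y + 2) = 0, so they meet at y = -2, 4.
For y in [-2, 4], s = -y**2 + 4*y + 4 is on the right; area = ∫[-2,4] (-y**2 + 2*y + 8) dy = 36.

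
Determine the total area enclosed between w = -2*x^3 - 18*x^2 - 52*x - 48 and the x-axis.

The curve meets the x-axis where -2*x^3 - 18*x^2 - 52*x - 48 = 0, i.e. -2*(x + 2)*(x + 3)*(x + 4) = 0, at x = -4, -3, -2.
On [-4, -3] the curve lies below the axis; ∫[-4,-3] (-2*x^3 - 18*x^2 - 52*x - 48) dx = -1/2, giving area 1/2.
On [-3, -2] the curve lies above the axis; ∫[-3,-2] (-2*x^3 - 18*x^2 - 52*x - 48) dx = 1/2, giving area 1/2.
Total area = 1/2 + 1/2 = 1.

1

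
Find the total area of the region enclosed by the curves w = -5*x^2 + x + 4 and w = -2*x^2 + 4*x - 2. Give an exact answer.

Set the curves equal: -5*x^2 + x + 4 = -2*x^2 + 4*x - 2, so -3*x^2 - 3*x + 6 = 0, which factors as -3*(x - 1)*(x + 2) = 0. The curves meet at x = -2, 1.
On [-2, 1], w = -5*x^2 + x + 4 is on top; that piece has area ∫[-2,1] (-3*x^2 - 3*x + 6) dx = 27/2.

27/2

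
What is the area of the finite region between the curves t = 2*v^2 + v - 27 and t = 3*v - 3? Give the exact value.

343/3

Both boundary curves give t as a function of v, so integrate with respect to v. Setting them equal: 2*v^2 - 2*v - 24 = 0, i.e. 2*(v - 4)*(v + 3) = 0, so they meet at v = -3, 4.
For v in [-3, 4], t = 2*v^2 + v - 27 is on the left; area = ∫[-3,4] (-(2*v^2 - 2*v - 24)) dv = 343/3.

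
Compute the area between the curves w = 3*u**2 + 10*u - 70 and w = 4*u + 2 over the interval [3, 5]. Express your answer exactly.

The difference (3*u**2 + 10*u - 70) - (4*u + 2) = 3*u**2 + 6*u - 72 changes sign at u = 4 inside [3, 5], so split the integral there.
∫[3,4] (3*u**2 + 6*u - 72) du = -14; the area of that piece is 14.
∫[4,5] (3*u**2 + 6*u - 72) du = 16.
Total area = 14 + 16 = 30.

30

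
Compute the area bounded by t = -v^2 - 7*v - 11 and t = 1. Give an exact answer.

1/6

Both boundary curves give t as a function of v, so integrate with respect to v. Setting them equal: -v^2 - 7*v - 12 = 0, i.e. -(v + 3)*(v + 4) = 0, so they meet at v = -4, -3.
For v in [-4, -3], t = -v^2 - 7*v - 11 is on the right; area = ∫[-4,-3] (-v^2 - 7*v - 12) dv = 1/6.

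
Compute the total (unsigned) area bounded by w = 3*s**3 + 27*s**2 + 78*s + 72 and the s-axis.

3/2

The curve meets the s-axis where 3*s**3 + 27*s**2 + 78*s + 72 = 0, i.e. 3*(s + 2)*(s + 3)*(s + 4) = 0, at s = -4, -3, -2.
On [-4, -3] the curve lies above the axis; ∫[-4,-3] (3*s**3 + 27*s**2 + 78*s + 72) ds = 3/4, giving area 3/4.
On [-3, -2] the curve lies below the axis; ∫[-3,-2] (3*s**3 + 27*s**2 + 78*s + 72) ds = -3/4, giving area 3/4.
Total area = 3/4 + 3/4 = 3/2.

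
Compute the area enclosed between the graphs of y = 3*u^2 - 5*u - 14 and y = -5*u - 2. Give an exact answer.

Set the curves equal: 3*u^2 - 5*u - 14 = -5*u - 2, so 3*u^2 - 12 = 0, which factors as 3*(u - 2)*(u + 2) = 0. The curves meet at u = -2, 2.
On [-2, 2], y = -5*u - 2 is on top; that piece has area ∫[-2,2] (-(3*u^2 - 12)) du = 32.

32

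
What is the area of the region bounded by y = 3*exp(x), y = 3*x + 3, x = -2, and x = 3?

-45/2 - 3*exp(-2) + 3*exp(3)

On [-2, 3], (3*exp(x)) - (3*x + 3) = -3*x + 3*exp(x) - 3 is ≥ 0 throughout, so the area is a single integral of |-3*x + 3*exp(x) - 3|.
∫[-2,3] (-3*x + 3*exp(x) - 3) dx = -45/2 - 3*exp(-2) + 3*exp(3).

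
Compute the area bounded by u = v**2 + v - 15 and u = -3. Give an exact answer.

Both boundary curves give u as a function of v, so integrate with respect to v. Setting them equal: v**2 + v - 12 = 0, i.e. (v - 3)*(v + 4) = 0, so they meet at v = -4, 3.
For v in [-4, 3], u = v**2 + v - 15 is on the left; area = ∫[-4,3] (-(v**2 + v - 12)) dv = 343/6.

343/6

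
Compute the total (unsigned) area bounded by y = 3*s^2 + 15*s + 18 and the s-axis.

The curve meets the s-axis where 3*s^2 + 15*s + 18 = 0, i.e. 3*(s + 2)*(s + 3) = 0, at s = -3, -2.
On [-3, -2] the curve lies below the axis; ∫[-3,-2] (3*s^2 + 15*s + 18) ds = -1/2, giving area 1/2.

1/2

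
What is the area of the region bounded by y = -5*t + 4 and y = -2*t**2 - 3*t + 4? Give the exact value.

1/3

Set the curves equal: -5*t + 4 = -2*t**2 - 3*t + 4, so 2*t**2 - 2*t = 0, which factors as 2*t*(t - 1) = 0. The curves meet at t = 0, 1.
On [0, 1], y = -2*t**2 - 3*t + 4 is on top; that piece has area ∫[0,1] (-(2*t**2 - 2*t)) dt = 1/3.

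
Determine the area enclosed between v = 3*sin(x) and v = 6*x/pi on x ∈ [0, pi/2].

3 - 3*pi/4

On [0, pi/2], (3*sin(x)) - (6*x/pi) = -6*x/pi + 3*sin(x) is ≥ 0 throughout, so the area is a single integral of |-6*x/pi + 3*sin(x)|.
∫[0,pi/2] (-6*x/pi + 3*sin(x)) dx = 3 - 3*pi/4.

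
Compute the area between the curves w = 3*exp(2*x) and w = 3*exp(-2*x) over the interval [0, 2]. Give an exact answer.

On [0, 2], (3*exp(2*x)) - (3*exp(-2*x)) = 3*exp(2*x) - 3*exp(-2*x) is ≥ 0 throughout, so the area is a single integral of |3*exp(2*x) - 3*exp(-2*x)|.
∫[0,2] (3*exp(2*x) - 3*exp(-2*x)) dx = -3 + 3*exp(-4)/2 + 3*exp(4)/2.

-3 + 3*exp(-4)/2 + 3*exp(4)/2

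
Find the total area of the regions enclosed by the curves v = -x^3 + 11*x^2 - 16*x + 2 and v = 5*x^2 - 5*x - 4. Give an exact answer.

1/2

Set the curves equal: -x^3 + 11*x^2 - 16*x + 2 = 5*x^2 - 5*x - 4, so -x^3 + 6*x^2 - 11*x + 6 = 0, which factors as -(x - 3)*(x - 2)*(x - 1) = 0. The curves meet at x = 1, 2, 3.
On [1, 2], v = 5*x^2 - 5*x - 4 is on top; that piece has area ∫[1,2] (-(-x^3 + 6*x^2 - 11*x + 6)) dx = 1/4.
On [2, 3], v = -x^3 + 11*x^2 - 16*x + 2 is on top; that piece has area ∫[2,3] (-x^3 + 6*x^2 - 11*x + 6) dx = 1/4.
Total enclosed area = 1/4 + 1/4 = 1/2.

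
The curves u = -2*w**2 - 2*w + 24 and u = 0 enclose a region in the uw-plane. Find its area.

Both boundary curves give u as a function of w, so integrate with respect to w. Setting them equal: -2*w**2 - 2*w + 24 = 0, i.e. -2*(w - 3)*(w + 4) = 0, so they meet at w = -4, 3.
For w in [-4, 3], u = -2*w**2 - 2*w + 24 is on the right; area = ∫[-4,3] (-2*w**2 - 2*w + 24) dw = 343/3.

343/3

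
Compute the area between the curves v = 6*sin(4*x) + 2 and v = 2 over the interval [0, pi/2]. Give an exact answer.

The difference (6*sin(4*x) + 2) - (2) = 6*sin(4*x) changes sign at x = pi/4 inside [0, pi/2], so split the integral there.
∫[0,pi/4] (6*sin(4*x)) dx = 3.
∫[pi/4,pi/2] (6*sin(4*x)) dx = -3; the area of that piece is 3.
Total area = 3 + 3 = 6.

6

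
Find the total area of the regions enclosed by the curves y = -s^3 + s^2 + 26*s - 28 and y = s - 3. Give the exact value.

1012/3

Set the curves equal: -s^3 + s^2 + 26*s - 28 = s - 3, so -s^3 + s^2 + 25*s - 25 = 0, which factors as -(s - 5)*(s - 1)*(s + 5) = 0. The curves meet at s = -5, 1, 5.
On [-5, 1], y = s - 3 is on top; that piece has area ∫[-5,1] (-(-s^3 + s^2 + 25*s - 25)) ds = 252.
On [1, 5], y = -s^3 + s^2 + 26*s - 28 is on top; that piece has area ∫[1,5] (-s^3 + s^2 + 25*s - 25) ds = 256/3.
Total enclosed area = 252 + 256/3 = 1012/3.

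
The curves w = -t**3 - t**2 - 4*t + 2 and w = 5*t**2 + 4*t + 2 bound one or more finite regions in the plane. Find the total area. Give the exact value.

Set the curves equal: -t**3 - t**2 - 4*t + 2 = 5*t**2 + 4*t + 2, so -t**3 - 6*t**2 - 8*t = 0, which factors as -t*(t + 2)*(t + 4) = 0. The curves meet at t = -4, -2, 0.
On [-4, -2], w = 5*t**2 + 4*t + 2 is on top; that piece has area ∫[-4,-2] (-(-t**3 - 6*t**2 - 8*t)) dt = 4.
On [-2, 0], w = -t**3 - t**2 - 4*t + 2 is on top; that piece has area ∫[-2,0] (-t**3 - 6*t**2 - 8*t) dt = 4.
Total enclosed area = 4 + 4 = 8.

8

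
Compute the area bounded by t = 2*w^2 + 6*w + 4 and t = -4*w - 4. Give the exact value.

9

Both boundary curves give t as a function of w, so integrate with respect to w. Setting them equal: 2*w^2 + 10*w + 8 = 0, i.e. 2*(w + 1)*(w + 4) = 0, so they meet at w = -4, -1.
For w in [-4, -1], t = 2*w^2 + 6*w + 4 is on the left; area = ∫[-4,-1] (-(2*w^2 + 10*w + 8)) dw = 9.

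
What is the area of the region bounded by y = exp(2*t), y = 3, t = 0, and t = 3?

-23/2 + 3*log(3) + exp(6)/2

The difference (exp(2*t)) - (3) = exp(2*t) - 3 changes sign at t = log(3)/2 inside [0, 3], so split the integral there.
∫[0,log(3)/2] (exp(2*t) - 3) dt = 1 - 3*log(3)/2; the area of that piece is -1 + 3*log(3)/2.
∫[log(3)/2,3] (exp(2*t) - 3) dt = -21/2 + 3*log(3)/2 + exp(6)/2.
Total area = (-1 + 3*log(3)/2) + (-21/2 + 3*log(3)/2 + exp(6)/2) = -23/2 + 3*log(3) + exp(6)/2.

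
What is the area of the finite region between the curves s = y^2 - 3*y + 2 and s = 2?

Both boundary curves give s as a function of y, so integrate with respect to y. Setting them equal: y^2 - 3*y = 0, i.e. y*(y - 3) = 0, so they meet at y = 0, 3.
For y in [0, 3], s = y^2 - 3*y + 2 is on the left; area = ∫[0,3] (-(y^2 - 3*y)) dy = 9/2.

9/2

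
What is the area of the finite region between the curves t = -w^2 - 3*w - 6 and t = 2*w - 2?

9/2

Both boundary curves give t as a function of w, so integrate with respect to w. Setting them equal: -w^2 - 5*w - 4 = 0, i.e. -(w + 1)*(w + 4) = 0, so they meet at w = -4, -1.
For w in [-4, -1], t = -w^2 - 3*w - 6 is on the right; area = ∫[-4,-1] (-w^2 - 5*w - 4) dw = 9/2.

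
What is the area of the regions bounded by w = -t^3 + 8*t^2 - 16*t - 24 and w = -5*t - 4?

443/6

Set the curves equal: -t^3 + 8*t^2 - 16*t - 24 = -5*t - 4, so -t^3 + 8*t^2 - 11*t - 20 = 0, which factors as -(t - 5)*(t - 4)*(t + 1) = 0. The curves meet at t = -1, 4, 5.
On [-1, 4], w = -5*t - 4 is on top; that piece has area ∫[-1,4] (-(-t^3 + 8*t^2 - 11*t - 20)) dt = 875/12.
On [4, 5], w = -t^3 + 8*t^2 - 16*t - 24 is on top; that piece has area ∫[4,5] (-t^3 + 8*t^2 - 11*t - 20) dt = 11/12.
Total enclosed area = 875/12 + 11/12 = 443/6.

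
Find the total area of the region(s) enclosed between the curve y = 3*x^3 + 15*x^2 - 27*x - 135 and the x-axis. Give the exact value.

568

The curve meets the x-axis where 3*x^3 + 15*x^2 - 27*x - 135 = 0, i.e. 3*(x - 3)*(x + 3)*(x + 5) = 0, at x = -5, -3, 3.
On [-5, -3] the curve lies above the axis; ∫[-5,-3] (3*x^3 + 15*x^2 - 27*x - 135) dx = 28, giving area 28.
On [-3, 3] the curve lies below the axis; ∫[-3,3] (3*x^3 + 15*x^2 - 27*x - 135) dx = -540, giving area 540.
Total area = 28 + 540 = 568.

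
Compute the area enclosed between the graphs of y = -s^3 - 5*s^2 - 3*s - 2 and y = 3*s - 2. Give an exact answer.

Set the curves equal: -s^3 - 5*s^2 - 3*s - 2 = 3*s - 2, so -s^3 - 5*s^2 - 6*s = 0, which factors as -s*(s + 2)*(s + 3) = 0. The curves meet at s = -3, -2, 0.
On [-3, -2], y = 3*s - 2 is on top; that piece has area ∫[-3,-2] (-(-s^3 - 5*s^2 - 6*s)) ds = 5/12.
On [-2, 0], y = -s^3 - 5*s^2 - 3*s - 2 is on top; that piece has area ∫[-2,0] (-s^3 - 5*s^2 - 6*s) ds = 8/3.
Total enclosed area = 5/12 + 8/3 = 37/12.

37/12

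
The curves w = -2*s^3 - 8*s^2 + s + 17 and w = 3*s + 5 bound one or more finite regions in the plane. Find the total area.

71/3

Set the curves equal: -2*s^3 - 8*s^2 + s + 17 = 3*s + 5, so -2*s^3 - 8*s^2 - 2*s + 12 = 0, which factors as -2*(s - 1)*(s + 2)*(s + 3) = 0. The curves meet at s = -3, -2, 1.
On [-3, -2], w = 3*s + 5 is on top; that piece has area ∫[-3,-2] (-(-2*s^3 - 8*s^2 - 2*s + 12)) ds = 7/6.
On [-2, 1], w = -2*s^3 - 8*s^2 + s + 17 is on top; that piece has area ∫[-2,1] (-2*s^3 - 8*s^2 - 2*s + 12) ds = 45/2.
Total enclosed area = 7/6 + 45/2 = 71/3.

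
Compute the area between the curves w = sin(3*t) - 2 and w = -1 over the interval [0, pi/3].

-2/3 + pi/3

On [0, pi/3], (sin(3*t) - 2) - (-1) = sin(3*t) - 1 is ≤ 0 throughout, so the area is a single integral of |sin(3*t) - 1|.
∫[0,pi/3] (sin(3*t) - 1) dt = 2/3 - pi/3; the area of that piece is -2/3 + pi/3.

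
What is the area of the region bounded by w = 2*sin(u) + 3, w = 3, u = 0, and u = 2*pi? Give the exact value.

The difference (2*sin(u) + 3) - (3) = 2*sin(u) changes sign at u = pi inside [0, 2*pi], so split the integral there.
∫[0,pi] (2*sin(u)) du = 4.
∫[pi,2*pi] (2*sin(u)) du = -4; the area of that piece is 4.
Total area = 4 + 4 = 8.

8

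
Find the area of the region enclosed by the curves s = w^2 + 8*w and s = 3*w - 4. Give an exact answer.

Both boundary curves give s as a function of w, so integrate with respect to w. Setting them equal: w^2 + 5*w + 4 = 0, i.e. (w + 1)*(w + 4) = 0, so they meet at w = -4, -1.
For w in [-4, -1], s = w^2 + 8*w is on the left; area = ∫[-4,-1] (-(w^2 + 5*w + 4)) dw = 9/2.

9/2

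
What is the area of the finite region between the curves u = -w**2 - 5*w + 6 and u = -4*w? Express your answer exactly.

125/6

Both boundary curves give u as a function of w, so integrate with respect to w. Setting them equal: -w**2 - w + 6 = 0, i.e. -(w - 2)*(w + 3) = 0, so they meet at w = -3, 2.
For w in [-3, 2], u = -w**2 - 5*w + 6 is on the right; area = ∫[-3,2] (-w**2 - w + 6) dw = 125/6.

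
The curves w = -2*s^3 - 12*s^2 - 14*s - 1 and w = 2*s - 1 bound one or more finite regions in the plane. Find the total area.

16

Set the curves equal: -2*s^3 - 12*s^2 - 14*s - 1 = 2*s - 1, so -2*s^3 - 12*s^2 - 16*s = 0, which factors as -2*s*(s + 2)*(s + 4) = 0. The curves meet at s = -4, -2, 0.
On [-4, -2], w = 2*s - 1 is on top; that piece has area ∫[-4,-2] (-(-2*s^3 - 12*s^2 - 16*s)) ds = 8.
On [-2, 0], w = -2*s^3 - 12*s^2 - 14*s - 1 is on top; that piece has area ∫[-2,0] (-2*s^3 - 12*s^2 - 16*s) ds = 8.
Total enclosed area = 8 + 8 = 16.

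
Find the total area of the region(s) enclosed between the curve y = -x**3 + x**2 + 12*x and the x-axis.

The curve meets the x-axis where -x**3 + x**2 + 12*x = 0, i.e. -x*(x - 4)*(x + 3) = 0, at x = -3, 0, 4.
On [-3, 0] the curve lies below the axis; ∫[-3,0] (-x**3 + x**2 + 12*x) dx = -99/4, giving area 99/4.
On [0, 4] the curve lies above the axis; ∫[0,4] (-x**3 + x**2 + 12*x) dx = 160/3, giving area 160/3.
Total area = 99/4 + 160/3 = 937/12.

937/12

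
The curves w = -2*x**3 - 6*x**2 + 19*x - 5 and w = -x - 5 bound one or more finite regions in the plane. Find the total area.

Set the curves equal: -2*x**3 - 6*x**2 + 19*x - 5 = -x - 5, so -2*x**3 - 6*x**2 + 20*x = 0, which factors as -2*x*(x - 2)*(x + 5) = 0. The curves meet at x = -5, 0, 2.
On [-5, 0], w = -x - 5 is on top; that piece has area ∫[-5,0] (-(-2*x**3 - 6*x**2 + 20*x)) dx = 375/2.
On [0, 2], w = -2*x**3 - 6*x**2 + 19*x - 5 is on top; that piece has area ∫[0,2] (-2*x**3 - 6*x**2 + 20*x) dx = 16.
Total enclosed area = 375/2 + 16 = 407/2.

407/2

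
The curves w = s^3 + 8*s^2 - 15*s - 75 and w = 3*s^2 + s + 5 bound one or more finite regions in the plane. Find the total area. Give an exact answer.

5137/12

Set the curves equal: s^3 + 8*s^2 - 15*s - 75 = 3*s^2 + s + 5, so s^3 + 5*s^2 - 16*s - 80 = 0, which factors as (s - 4)*(s + 4)*(s + 5) = 0. The curves meet at s = -5, -4, 4.
On [-5, -4], w = s^3 + 8*s^2 - 15*s - 75 is on top; that piece has area ∫[-5,-4] (s^3 + 5*s^2 - 16*s - 80) ds = 17/12.
On [-4, 4], w = 3*s^2 + s + 5 is on top; that piece has area ∫[-4,4] (-(s^3 + 5*s^2 - 16*s - 80)) ds = 1280/3.
Total enclosed area = 17/12 + 1280/3 = 5137/12.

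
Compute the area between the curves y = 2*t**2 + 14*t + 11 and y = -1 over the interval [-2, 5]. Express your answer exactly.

The difference (2*t**2 + 14*t + 11) - (-1) = 2*t**2 + 14*t + 12 changes sign at t = -1 inside [-2, 5], so split the integral there.
∫[-2,-1] (2*t**2 + 14*t + 12) dt = -13/3; the area of that piece is 13/3.
∫[-1,5] (2*t**2 + 14*t + 12) dt = 324.
Total area = 13/3 + 324 = 985/3.

985/3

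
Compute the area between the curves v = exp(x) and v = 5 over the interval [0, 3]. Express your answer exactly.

The difference (exp(x)) - (5) = exp(x) - 5 changes sign at x = log(5) inside [0, 3], so split the integral there.
∫[0,log(5)] (exp(x) - 5) dx = 4 - log(3125); the area of that piece is -4 + log(3125).
∫[log(5),3] (exp(x) - 5) dx = -20 + 5*log(5) + exp(3).
Total area = (-4 + log(3125)) + (-20 + 5*log(5) + exp(3)) = -24 + 10*log(5) + exp(3).

-24 + 10*log(5) + exp(3)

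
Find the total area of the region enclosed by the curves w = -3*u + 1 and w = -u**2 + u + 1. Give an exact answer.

Set the curves equal: -3*u + 1 = -u**2 + u + 1, so u**2 - 4*u = 0, which factors as u*(u - 4) = 0. The curves meet at u = 0, 4.
On [0, 4], w = -u**2 + u + 1 is on top; that piece has area ∫[0,4] (-(u**2 - 4*u)) du = 32/3.

32/3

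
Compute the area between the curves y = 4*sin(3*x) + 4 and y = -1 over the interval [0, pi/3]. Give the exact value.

On [0, pi/3], (4*sin(3*x) + 4) - (-1) = 4*sin(3*x) + 5 is ≥ 0 throughout, so the area is a single integral of |4*sin(3*x) + 5|.
∫[0,pi/3] (4*sin(3*x) + 5) dx = 8/3 + 5*pi/3.

8/3 + 5*pi/3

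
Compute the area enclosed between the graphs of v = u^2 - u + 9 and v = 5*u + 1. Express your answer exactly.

Set the curves equal: u^2 - u + 9 = 5*u + 1, so u^2 - 6*u + 8 = 0, which factors as (u - 4)*(u - 2) = 0. The curves meet at u = 2, 4.
On [2, 4], v = 5*u + 1 is on top; that piece has area ∫[2,4] (-(u^2 - 6*u + 8)) du = 4/3.

4/3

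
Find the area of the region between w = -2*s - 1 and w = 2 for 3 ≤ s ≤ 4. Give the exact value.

On [3, 4], (-2*s - 1) - (2) = -2*s - 3 is ≤ 0 throughout, so the area is a single integral of |-2*s - 3|.
∫[3,4] (-2*s - 3) ds = -10; the area of that piece is 10.

10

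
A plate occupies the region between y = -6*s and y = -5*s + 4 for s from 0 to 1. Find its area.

On [0, 1], (-6*s) - (-5*s + 4) = -s - 4 is ≤ 0 throughout, so the area is a single integral of |-s - 4|.
∫[0,1] (-s - 4) ds = -9/2; the area of that piece is 9/2.

9/2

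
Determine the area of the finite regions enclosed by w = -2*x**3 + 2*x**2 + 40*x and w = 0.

Set the curves equal: -2*x**3 + 2*x**2 + 40*x = 0, so -2*x**3 + 2*x**2 + 40*x = 0, which factors as -2*x*(x - 5)*(x + 4) = 0. The curves meet at x = -4, 0, 5.
On [-4, 0], w = 0 is on top; that piece has area ∫[-4,0] (-(-2*x**3 + 2*x**2 + 40*x)) dx = 448/3.
On [0, 5], w = -2*x**3 + 2*x**2 + 40*x is on top; that piece has area ∫[0,5] (-2*x**3 + 2*x**2 + 40*x) dx = 1625/6.
Total enclosed area = 448/3 + 1625/6 = 2521/6.

2521/6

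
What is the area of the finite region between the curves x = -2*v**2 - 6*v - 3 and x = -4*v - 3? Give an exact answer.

1/3

Both boundary curves give x as a function of v, so integrate with respect to v. Setting them equal: -2*v**2 - 2*v = 0, i.e. -2*v*(v + 1) = 0, so they meet at v = -1, 0.
For v in [-1, 0], x = -2*v**2 - 6*v - 3 is on the right; area = ∫[-1,0] (-2*v**2 - 2*v) dv = 1/3.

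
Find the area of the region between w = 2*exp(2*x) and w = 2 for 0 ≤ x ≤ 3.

-7 + exp(6)

On [0, 3], (2*exp(2*x)) - (2) = 2*exp(2*x) - 2 is ≥ 0 throughout, so the area is a single integral of |2*exp(2*x) - 2|.
∫[0,3] (2*exp(2*x) - 2) dx = -7 + exp(6).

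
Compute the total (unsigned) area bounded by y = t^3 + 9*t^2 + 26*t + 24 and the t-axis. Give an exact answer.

1/2

The curve meets the t-axis where t^3 + 9*t^2 + 26*t + 24 = 0, i.e. (t + 2)*(t + 3)*(t + 4) = 0, at t = -4, -3, -2.
On [-4, -3] the curve lies above the axis; ∫[-4,-3] (t^3 + 9*t^2 + 26*t + 24) dt = 1/4, giving area 1/4.
On [-3, -2] the curve lies below the axis; ∫[-3,-2] (t^3 + 9*t^2 + 26*t + 24) dt = -1/4, giving area 1/4.
Total area = 1/4 + 1/4 = 1/2.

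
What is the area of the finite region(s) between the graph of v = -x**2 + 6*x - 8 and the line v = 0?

The curve meets the x-axis where -x**2 + 6*x - 8 = 0, i.e. -(x - 4)*(x - 2) = 0, at x = 2, 4.
On [2, 4] the curve lies above the axis; ∫[2,4] (-x**2 + 6*x - 8) dx = 4/3, giving area 4/3.

4/3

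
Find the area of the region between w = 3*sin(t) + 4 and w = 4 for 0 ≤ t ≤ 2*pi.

12

The difference (3*sin(t) + 4) - (4) = 3*sin(t) changes sign at t = pi inside [0, 2*pi], so split the integral there.
∫[0,pi] (3*sin(t)) dt = 6.
∫[pi,2*pi] (3*sin(t)) dt = -6; the area of that piece is 6.
Total area = 6 + 6 = 12.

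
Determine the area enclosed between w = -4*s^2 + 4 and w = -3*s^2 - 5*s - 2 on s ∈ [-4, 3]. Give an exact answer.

The difference (-4*s^2 + 4) - (-3*s^2 - 5*s - 2) = -s^2 + 5*s + 6 changes sign at s = -1 inside [-4, 3], so split the integral there.
∫[-4,-1] (-s^2 + 5*s + 6) ds = -81/2; the area of that piece is 81/2.
∫[-1,3] (-s^2 + 5*s + 6) ds = 104/3.
Total area = 81/2 + 104/3 = 451/6.

451/6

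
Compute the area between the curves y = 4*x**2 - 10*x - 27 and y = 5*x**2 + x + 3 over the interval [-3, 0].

On [-3, 0], (4*x**2 - 10*x - 27) - (5*x**2 + x + 3) = -x**2 - 11*x - 30 is ≤ 0 throughout, so the area is a single integral of |-x**2 - 11*x - 30|.
∫[-3,0] (-x**2 - 11*x - 30) dx = -99/2; the area of that piece is 99/2.

99/2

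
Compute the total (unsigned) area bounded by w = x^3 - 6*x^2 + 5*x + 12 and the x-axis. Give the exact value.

The curve meets the x-axis where x^3 - 6*x^2 + 5*x + 12 = 0, i.e. (x - 4)*(x - 3)*(x + 1) = 0, at x = -1, 3, 4.
On [-1, 3] the curve lies above the axis; ∫[-1,3] (x^3 - 6*x^2 + 5*x + 12) dx = 32, giving area 32.
On [3, 4] the curve lies below the axis; ∫[3,4] (x^3 - 6*x^2 + 5*x + 12) dx = -3/4, giving area 3/4.
Total area = 32 + 3/4 = 131/4.

131/4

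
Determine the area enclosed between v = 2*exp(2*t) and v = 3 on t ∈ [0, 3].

-11 - 7*log(2)/2 + log(6)/2 + 5*log(3)/2 + exp(6)

The difference (2*exp(2*t)) - (3) = 2*exp(2*t) - 3 changes sign at t = -log(2)/2 + log(3)/2 inside [0, 3], so split the integral there.
∫[0,-log(2)/2 + log(3)/2] (2*exp(2*t) - 3) dt = log(2*sqrt(6)/9) + 1/2; the area of that piece is -1/2 + log(3*sqrt(6)/4).
∫[-log(2)/2 + log(3)/2,3] (2*exp(2*t) - 3) dt = -21/2 - 3*log(2)/2 + 3*log(3)/2 + exp(6).
Total area = (-1/2 + log(3*sqrt(6)/4)) + (-21/2 - 3*log(2)/2 + 3*log(3)/2 + exp(6)) = -11 - 7*log(2)/2 + log(6)/2 + 5*log(3)/2 + exp(6).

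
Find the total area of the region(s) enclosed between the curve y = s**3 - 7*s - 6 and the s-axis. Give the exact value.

131/4

The curve meets the s-axis where s**3 - 7*s - 6 = 0, i.e. (s - 3)*(s + 1)*(s + 2) = 0, at s = -2, -1, 3.
On [-2, -1] the curve lies above the axis; ∫[-2,-1] (s**3 - 7*s - 6) ds = 3/4, giving area 3/4.
On [-1, 3] the curve lies below the axis; ∫[-1,3] (s**3 - 7*s - 6) ds = -32, giving area 32.
Total area = 3/4 + 32 = 131/4.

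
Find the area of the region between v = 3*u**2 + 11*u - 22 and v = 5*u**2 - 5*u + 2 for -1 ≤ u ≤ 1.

148/3

On [-1, 1], (3*u**2 + 11*u - 22) - (5*u**2 - 5*u + 2) = -2*u**2 + 16*u - 24 is ≤ 0 throughout, so the area is a single integral of |-2*u**2 + 16*u - 24|.
∫[-1,1] (-2*u**2 + 16*u - 24) du = -148/3; the area of that piece is 148/3.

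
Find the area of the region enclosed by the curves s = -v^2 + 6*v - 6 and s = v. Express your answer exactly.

1/6

Both boundary curves give s as a function of v, so integrate with respect to v. Setting them equal: -v^2 + 5*v - 6 = 0, i.e. -(v - 3)*(v - 2) = 0, so they meet at v = 2, 3.
For v in [2, 3], s = -v^2 + 6*v - 6 is on the right; area = ∫[2,3] (-v^2 + 5*v - 6) dv = 1/6.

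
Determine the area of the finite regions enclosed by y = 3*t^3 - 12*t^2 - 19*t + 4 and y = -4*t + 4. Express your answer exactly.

443/2

Set the curves equal: 3*t^3 - 12*t^2 - 19*t + 4 = -4*t + 4, so 3*t^3 - 12*t^2 - 15*t = 0, which factors as 3*t*(t - 5)*(t + 1) = 0. The curves meet at t = -1, 0, 5.
On [-1, 0], y = 3*t^3 - 12*t^2 - 19*t + 4 is on top; that piece has area ∫[-1,0] (3*t^3 - 12*t^2 - 15*t) dt = 11/4.
On [0, 5], y = -4*t + 4 is on top; that piece has area ∫[0,5] (-(3*t^3 - 12*t^2 - 15*t)) dt = 875/4.
Total enclosed area = 11/4 + 875/4 = 443/2.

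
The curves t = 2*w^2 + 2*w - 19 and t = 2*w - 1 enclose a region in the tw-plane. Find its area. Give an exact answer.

72

Both boundary curves give t as a function of w, so integrate with respect to w. Setting them equal: 2*w^2 - 18 = 0, i.e. 2*(w - 3)*(w + 3) = 0, so they meet at w = -3, 3.
For w in [-3, 3], t = 2*w^2 + 2*w - 19 is on the left; area = ∫[-3,3] (-(2*w^2 - 18)) dw = 72.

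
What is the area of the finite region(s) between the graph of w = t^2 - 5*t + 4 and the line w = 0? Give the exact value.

The curve meets the t-axis where t^2 - 5*t + 4 = 0, i.e. (t - 4)*(t - 1) = 0, at t = 1, 4.
On [1, 4] the curve lies below the axis; ∫[1,4] (t^2 - 5*t + 4) dt = -9/2, giving area 9/2.

9/2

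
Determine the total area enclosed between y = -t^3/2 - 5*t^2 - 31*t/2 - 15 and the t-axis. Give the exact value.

37/24

The curve meets the t-axis where -t^3/2 - 5*t^2 - 31*t/2 - 15 = 0, i.e. -(t + 2)*(t + 3)*(t + 5)/2 = 0, at t = -5, -3, -2.
On [-5, -3] the curve lies below the axis; ∫[-5,-3] (-t^3/2 - 5*t^2 - 31*t/2 - 15) dt = -4/3, giving area 4/3.
On [-3, -2] the curve lies above the axis; ∫[-3,-2] (-t^3/2 - 5*t^2 - 31*t/2 - 15) dt = 5/24, giving area 5/24.
Total area = 4/3 + 5/24 = 37/24.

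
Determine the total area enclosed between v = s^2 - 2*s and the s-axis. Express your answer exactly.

4/3

The curve meets the s-axis where s^2 - 2*s = 0, i.e. s*(s - 2) = 0, at s = 0, 2.
On [0, 2] the curve lies below the axis; ∫[0,2] (s^2 - 2*s) ds = -4/3, giving area 4/3.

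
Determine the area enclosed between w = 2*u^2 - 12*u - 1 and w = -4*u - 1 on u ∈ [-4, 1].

110

The difference (2*u^2 - 12*u - 1) - (-4*u - 1) = 2*u^2 - 8*u changes sign at u = 0 inside [-4, 1], so split the integral there.
∫[-4,0] (2*u^2 - 8*u) du = 320/3.
∫[0,1] (2*u^2 - 8*u) du = -10/3; the area of that piece is 10/3.
Total area = 320/3 + 10/3 = 110.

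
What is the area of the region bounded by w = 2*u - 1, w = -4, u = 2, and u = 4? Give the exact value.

18

On [2, 4], (2*u - 1) - (-4) = 2*u + 3 is ≥ 0 throughout, so the area is a single integral of |2*u + 3|.
∫[2,4] (2*u + 3) du = 18.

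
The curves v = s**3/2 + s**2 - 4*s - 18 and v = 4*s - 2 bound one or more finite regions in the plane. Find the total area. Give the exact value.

Set the curves equal: s**3/2 + s**2 - 4*s - 18 = 4*s - 2, so s**3/2 + s**2 - 8*s - 16 = 0, which factors as (s - 4)*(s + 2)*(s + 4)/2 = 0. The curves meet at s = -4, -2, 4.
On [-4, -2], v = s**3/2 + s**2 - 4*s - 18 is on top; that piece has area ∫[-4,-2] (s**3/2 + s**2 - 8*s - 16) ds = 14/3.
On [-2, 4], v = 4*s - 2 is on top; that piece has area ∫[-2,4] (-(s**3/2 + s**2 - 8*s - 16)) ds = 90.
Total enclosed area = 14/3 + 90 = 284/3.

284/3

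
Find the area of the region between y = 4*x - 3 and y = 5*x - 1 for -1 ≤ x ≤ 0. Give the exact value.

On [-1, 0], (4*x - 3) - (5*x - 1) = -x - 2 is ≤ 0 throughout, so the area is a single integral of |-x - 2|.
∫[-1,0] (-x - 2) dx = -3/2; the area of that piece is 3/2.

3/2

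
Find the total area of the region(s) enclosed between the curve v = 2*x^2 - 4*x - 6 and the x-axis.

The curve meets the x-axis where 2*x^2 - 4*x - 6 = 0, i.e. 2*(x - 3)*(x + 1) = 0, at x = -1, 3.
On [-1, 3] the curve lies below the axis; ∫[-1,3] (2*x^2 - 4*x - 6) dx = -64/3, giving area 64/3.

64/3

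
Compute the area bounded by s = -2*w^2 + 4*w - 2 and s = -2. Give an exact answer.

Both boundary curves give s as a function of w, so integrate with respect to w. Setting them equal: -2*w^2 + 4*w = 0, i.e. -2*w*(w - 2) = 0, so they meet at w = 0, 2.
For w in [0, 2], s = -2*w^2 + 4*w - 2 is on the right; area = ∫[0,2] (-2*w^2 + 4*w) dw = 8/3.

8/3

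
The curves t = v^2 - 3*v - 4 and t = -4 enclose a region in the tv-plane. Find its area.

Both boundary curves give t as a function of v, so integrate with respect to v. Setting them equal: v^2 - 3*v = 0, i.e. v*(v - 3) = 0, so they meet at v = 0, 3.
For v in [0, 3], t = v^2 - 3*v - 4 is on the left; area = ∫[0,3] (-(v^2 - 3*v)) dv = 9/2.

9/2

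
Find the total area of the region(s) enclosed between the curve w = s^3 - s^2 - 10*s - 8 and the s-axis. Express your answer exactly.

The curve meets the s-axis where s^3 - s^2 - 10*s - 8 = 0, i.e. (s - 4)*(s + 1)*(s + 2) = 0, at s = -2, -1, 4.
On [-2, -1] the curve lies above the axis; ∫[-2,-1] (s^3 - s^2 - 10*s - 8) ds = 11/12, giving area 11/12.
On [-1, 4] the curve lies below the axis; ∫[-1,4] (s^3 - s^2 - 10*s - 8) ds = -875/12, giving area 875/12.
Total area = 11/12 + 875/12 = 443/6.

443/6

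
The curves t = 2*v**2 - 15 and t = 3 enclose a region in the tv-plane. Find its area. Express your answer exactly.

72

Both boundary curves give t as a function of v, so integrate with respect to v. Setting them equal: 2*v**2 - 18 = 0, i.e. 2*(v - 3)*(v + 3) = 0, so they meet at v = -3, 3.
For v in [-3, 3], t = 2*v**2 - 15 is on the left; area = ∫[-3,3] (-(2*v**2 - 18)) dv = 72.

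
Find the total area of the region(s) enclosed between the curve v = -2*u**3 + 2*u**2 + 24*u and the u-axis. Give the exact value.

937/6

The curve meets the u-axis where -2*u**3 + 2*u**2 + 24*u = 0, i.e. -2*u*(u - 4)*(u + 3) = 0, at u = -3, 0, 4.
On [-3, 0] the curve lies below the axis; ∫[-3,0] (-2*u**3 + 2*u**2 + 24*u) du = -99/2, giving area 99/2.
On [0, 4] the curve lies above the axis; ∫[0,4] (-2*u**3 + 2*u**2 + 24*u) du = 320/3, giving area 320/3.
Total area = 99/2 + 320/3 = 937/6.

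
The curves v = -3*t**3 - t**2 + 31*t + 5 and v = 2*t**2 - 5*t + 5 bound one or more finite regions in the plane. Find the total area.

937/4

Set the curves equal: -3*t**3 - t**2 + 31*t + 5 = 2*t**2 - 5*t + 5, so -3*t**3 - 3*t**2 + 36*t = 0, which factors as -3*t*(t - 3)*(t + 4) = 0. The curves meet at t = -4, 0, 3.
On [-4, 0], v = 2*t**2 - 5*t + 5 is on top; that piece has area ∫[-4,0] (-(-3*t**3 - 3*t**2 + 36*t)) dt = 160.
On [0, 3], v = -3*t**3 - t**2 + 31*t + 5 is on top; that piece has area ∫[0,3] (-3*t**3 - 3*t**2 + 36*t) dt = 297/4.
Total enclosed area = 160 + 297/4 = 937/4.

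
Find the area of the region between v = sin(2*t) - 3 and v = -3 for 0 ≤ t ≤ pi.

2

The difference (sin(2*t) - 3) - (-3) = sin(2*t) changes sign at t = pi/2 inside [0, pi], so split the integral there.
∫[0,pi/2] (sin(2*t)) dt = 1.
∫[pi/2,pi] (sin(2*t)) dt = -1; the area of that piece is 1.
Total area = 1 + 1 = 2.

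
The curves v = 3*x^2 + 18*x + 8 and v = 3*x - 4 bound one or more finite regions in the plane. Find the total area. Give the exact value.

Set the curves equal: 3*x^2 + 18*x + 8 = 3*x - 4, so 3*x^2 + 15*x + 12 = 0, which factors as 3*(x + 1)*(x + 4) = 0. The curves meet at x = -4, -1.
On [-4, -1], v = 3*x - 4 is on top; that piece has area ∫[-4,-1] (-(3*x^2 + 15*x + 12)) dx = 27/2.

27/2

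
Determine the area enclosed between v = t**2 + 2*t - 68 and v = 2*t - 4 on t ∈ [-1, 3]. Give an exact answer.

740/3

On [-1, 3], (t**2 + 2*t - 68) - (2*t - 4) = t**2 - 64 is ≤ 0 throughout, so the area is a single integral of |t**2 - 64|.
∫[-1,3] (t**2 - 64) dt = -740/3; the area of that piece is 740/3.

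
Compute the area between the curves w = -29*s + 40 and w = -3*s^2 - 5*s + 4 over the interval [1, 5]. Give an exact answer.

34

The difference (-29*s + 40) - (-3*s^2 - 5*s + 4) = 3*s^2 - 24*s + 36 changes sign at s = 2 inside [1, 5], so split the integral there.
∫[1,2] (3*s^2 - 24*s + 36) ds = 7.
∫[2,5] (3*s^2 - 24*s + 36) ds = -27; the area of that piece is 27.
Total area = 7 + 27 = 34.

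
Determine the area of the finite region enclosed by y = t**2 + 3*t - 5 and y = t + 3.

Set the curves equal: t**2 + 3*t - 5 = t + 3, so t**2 + 2*t - 8 = 0, which factors as (t - 2)*(t + 4) = 0. The curves meet at t = -4, 2.
On [-4, 2], y = t + 3 is on top; that piece has area ∫[-4,2] (-(t**2 + 2*t - 8)) dt = 36.

36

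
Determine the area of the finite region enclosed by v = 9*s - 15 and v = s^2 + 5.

Set the curves equal: 9*s - 15 = s^2 + 5, so -s^2 + 9*s - 20 = 0, which factors as -(s - 5)*(s - 4) = 0. The curves meet at s = 4, 5.
On [4, 5], v = 9*s - 15 is on top; that piece has area ∫[4,5] (-s^2 + 9*s - 20) ds = 1/6.

1/6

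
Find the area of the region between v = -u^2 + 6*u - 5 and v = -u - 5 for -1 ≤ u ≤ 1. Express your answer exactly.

The difference (-u^2 + 6*u - 5) - (-u - 5) = -u^2 + 7*u changes sign at u = 0 inside [-1, 1], so split the integral there.
∫[-1,0] (-u^2 + 7*u) du = -23/6; the area of that piece is 23/6.
∫[0,1] (-u^2 + 7*u) du = 19/6.
Total area = 23/6 + 19/6 = 7.

7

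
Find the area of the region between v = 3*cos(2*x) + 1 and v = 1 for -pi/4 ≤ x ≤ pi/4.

On [-pi/4, pi/4], (3*cos(2*x) + 1) - (1) = 3*cos(2*x) is ≥ 0 throughout, so the area is a single integral of |3*cos(2*x)|.
∫[-pi/4,pi/4] (3*cos(2*x)) dx = 3.

3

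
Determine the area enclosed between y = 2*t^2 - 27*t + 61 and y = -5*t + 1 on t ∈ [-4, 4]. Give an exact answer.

1696/3

On [-4, 4], (2*t^2 - 27*t + 61) - (-5*t + 1) = 2*t^2 - 22*t + 60 is ≥ 0 throughout, so the area is a single integral of |2*t^2 - 22*t + 60|.
∫[-4,4] (2*t^2 - 22*t + 60) dt = 1696/3.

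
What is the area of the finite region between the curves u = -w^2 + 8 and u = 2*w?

36

Both boundary curves give u as a function of w, so integrate with respect to w. Setting them equal: -w^2 - 2*w + 8 = 0, i.e. -(w - 2)*(w + 4) = 0, so they meet at w = -4, 2.
For w in [-4, 2], u = -w^2 + 8 is on the right; area = ∫[-4,2] (-w^2 - 2*w + 8) dw = 36.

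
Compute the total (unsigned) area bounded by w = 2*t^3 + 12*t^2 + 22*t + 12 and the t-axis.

1

The curve meets the t-axis where 2*t^3 + 12*t^2 + 22*t + 12 = 0, i.e. 2*(t + 1)*(t + 2)*(t + 3) = 0, at t = -3, -2, -1.
On [-3, -2] the curve lies above the axis; ∫[-3,-2] (2*t^3 + 12*t^2 + 22*t + 12) dt = 1/2, giving area 1/2.
On [-2, -1] the curve lies below the axis; ∫[-2,-1] (2*t^3 + 12*t^2 + 22*t + 12) dt = -1/2, giving area 1/2.
Total area = 1/2 + 1/2 = 1.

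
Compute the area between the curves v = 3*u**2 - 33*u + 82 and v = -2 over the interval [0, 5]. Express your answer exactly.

279/2

The difference (3*u**2 - 33*u + 82) - (-2) = 3*u**2 - 33*u + 84 changes sign at u = 4 inside [0, 5], so split the integral there.
∫[0,4] (3*u**2 - 33*u + 84) du = 136.
∫[4,5] (3*u**2 - 33*u + 84) du = -7/2; the area of that piece is 7/2.
Total area = 136 + 7/2 = 279/2.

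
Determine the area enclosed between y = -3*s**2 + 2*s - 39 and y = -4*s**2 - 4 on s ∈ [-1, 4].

On [-1, 4], (-3*s**2 + 2*s - 39) - (-4*s**2 - 4) = s**2 + 2*s - 35 is ≤ 0 throughout, so the area is a single integral of |s**2 + 2*s - 35|.
∫[-1,4] (s**2 + 2*s - 35) ds = -415/3; the area of that piece is 415/3.

415/3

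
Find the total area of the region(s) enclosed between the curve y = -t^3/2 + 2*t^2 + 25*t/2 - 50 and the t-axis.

The curve meets the t-axis where -t^3/2 + 2*t^2 + 25*t/2 - 50 = 0, i.e. -(t - 5)*(t - 4)*(t + 5)/2 = 0, at t = -5, 4, 5.
On [-5, 4] the curve lies below the axis; ∫[-5,4] (-t^3/2 + 2*t^2 + 25*t/2 - 50) dt = -2673/8, giving area 2673/8.
On [4, 5] the curve lies above the axis; ∫[4,5] (-t^3/2 + 2*t^2 + 25*t/2 - 50) dt = 19/24, giving area 19/24.
Total area = 2673/8 + 19/24 = 4019/12.

4019/12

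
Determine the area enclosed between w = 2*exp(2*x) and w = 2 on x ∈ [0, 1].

-3 + exp(2)

On [0, 1], (2*exp(2*x)) - (2) = 2*exp(2*x) - 2 is ≥ 0 throughout, so the area is a single integral of |2*exp(2*x) - 2|.
∫[0,1] (2*exp(2*x) - 2) dx = -3 + exp(2).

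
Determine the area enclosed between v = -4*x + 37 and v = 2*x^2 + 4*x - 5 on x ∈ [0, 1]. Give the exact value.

On [0, 1], (-4*x + 37) - (2*x^2 + 4*x - 5) = -2*x^2 - 8*x + 42 is ≥ 0 throughout, so the area is a single integral of |-2*x^2 - 8*x + 42|.
∫[0,1] (-2*x^2 - 8*x + 42) dx = 112/3.

112/3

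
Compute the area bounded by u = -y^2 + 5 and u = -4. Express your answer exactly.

36

Both boundary curves give u as a function of y, so integrate with respect to y. Setting them equal: -y^2 + 9 = 0, i.e. -(y - 3)*(y + 3) = 0, so they meet at y = -3, 3.
For y in [-3, 3], u = -y^2 + 5 is on the right; area = ∫[-3,3] (-y^2 + 9) dy = 36.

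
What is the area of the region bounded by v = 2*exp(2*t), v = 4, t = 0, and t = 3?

-15 + 4*log(2) + exp(6)

The difference (2*exp(2*t)) - (4) = 2*exp(2*t) - 4 changes sign at t = log(2)/2 inside [0, 3], so split the integral there.
∫[0,log(2)/2] (2*exp(2*t) - 4) dt = 1 - log(4); the area of that piece is -1 + log(4).
∫[log(2)/2,3] (2*exp(2*t) - 4) dt = -14 + 2*log(2) + exp(6).
Total area = (-1 + log(4)) + (-14 + 2*log(2) + exp(6)) = -15 + 4*log(2) + exp(6).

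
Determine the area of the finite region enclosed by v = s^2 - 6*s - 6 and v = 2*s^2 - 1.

Set the curves equal: s^2 - 6*s - 6 = 2*s^2 - 1, so -s^2 - 6*s - 5 = 0, which factors as -(s + 1)*(s + 5) = 0. The curves meet at s = -5, -1.
On [-5, -1], v = s^2 - 6*s - 6 is on top; that piece has area ∫[-5,-1] (-s^2 - 6*s - 5) ds = 32/3.

32/3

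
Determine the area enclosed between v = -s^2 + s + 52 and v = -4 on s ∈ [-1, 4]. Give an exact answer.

1595/6

On [-1, 4], (-s^2 + s + 52) - (-4) = -s^2 + s + 56 is ≥ 0 throughout, so the area is a single integral of |-s^2 + s + 56|.
∫[-1,4] (-s^2 + s + 56) ds = 1595/6.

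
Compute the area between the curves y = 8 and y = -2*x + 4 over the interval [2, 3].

On [2, 3], (8) - (-2*x + 4) = 2*x + 4 is ≥ 0 throughout, so the area is a single integral of |2*x + 4|.
∫[2,3] (2*x + 4) dx = 9.

9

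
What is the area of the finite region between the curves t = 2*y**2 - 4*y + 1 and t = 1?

8/3

Both boundary curves give t as a function of y, so integrate with respect to y. Setting them equal: 2*y**2 - 4*y = 0, i.e. 2*y*(y - 2) = 0, so they meet at y = 0, 2.
For y in [0, 2], t = 2*y**2 - 4*y + 1 is on the left; area = ∫[0,2] (-(2*y**2 - 4*y)) dy = 8/3.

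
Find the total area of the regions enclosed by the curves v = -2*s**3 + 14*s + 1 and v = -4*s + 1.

81

Set the curves equal: -2*s**3 + 14*s + 1 = -4*s + 1, so -2*s**3 + 18*s = 0, which factors as -2*s*(s - 3)*(s + 3) = 0. The curves meet at s = -3, 0, 3.
On [-3, 0], v = -4*s + 1 is on top; that piece has area ∫[-3,0] (-(-2*s**3 + 18*s)) ds = 81/2.
On [0, 3], v = -2*s**3 + 14*s + 1 is on top; that piece has area ∫[0,3] (-2*s**3 + 18*s) ds = 81/2.
Total enclosed area = 81/2 + 81/2 = 81.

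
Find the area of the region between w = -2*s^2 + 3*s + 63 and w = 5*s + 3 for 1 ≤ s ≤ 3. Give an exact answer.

284/3

On [1, 3], (-2*s^2 + 3*s + 63) - (5*s + 3) = -2*s^2 - 2*s + 60 is ≥ 0 throughout, so the area is a single integral of |-2*s^2 - 2*s + 60|.
∫[1,3] (-2*s^2 - 2*s + 60) ds = 284/3.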